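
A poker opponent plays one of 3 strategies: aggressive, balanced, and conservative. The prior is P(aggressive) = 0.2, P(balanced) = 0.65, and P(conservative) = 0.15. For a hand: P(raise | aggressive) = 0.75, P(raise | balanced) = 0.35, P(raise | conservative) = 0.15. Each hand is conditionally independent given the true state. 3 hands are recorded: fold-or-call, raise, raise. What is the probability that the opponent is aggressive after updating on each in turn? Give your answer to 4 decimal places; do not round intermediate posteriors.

After 'fold-or-call': normaliser = 0.25·0.2000 + 0.65·0.6500 + 0.85·0.1500; P(aggressive) ≈ 0.0833, P(balanced) ≈ 0.7042, P(conservative) ≈ 0.2125
After 'raise': normaliser = 0.75·0.0833 + 0.35·0.7042 + 0.15·0.2125; P(aggressive) ≈ 0.1834, P(balanced) ≈ 0.7231, P(conservative) ≈ 0.0935
After 'raise': normaliser = 0.75·0.1834 + 0.35·0.7231 + 0.15·0.0935; P(aggressive) ≈ 0.3399, P(balanced) ≈ 0.6255, P(conservative) ≈ 0.0347

0.3399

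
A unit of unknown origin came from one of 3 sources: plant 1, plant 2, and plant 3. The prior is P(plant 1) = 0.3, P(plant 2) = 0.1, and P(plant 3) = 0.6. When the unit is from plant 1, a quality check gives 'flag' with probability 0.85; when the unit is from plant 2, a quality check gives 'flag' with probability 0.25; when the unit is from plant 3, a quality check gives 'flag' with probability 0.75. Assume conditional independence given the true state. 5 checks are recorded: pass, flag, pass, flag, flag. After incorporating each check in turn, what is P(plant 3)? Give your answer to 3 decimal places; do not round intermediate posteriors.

0.759

Apply Bayes' rule sequentially, carrying P(plant 3) forward.
After 'pass': normaliser = 0.15·0.3000 + 0.75·0.1000 + 0.25·0.6000; P(plant 1) ≈ 0.1667, P(plant 2) ≈ 0.2778, P(plant 3) ≈ 0.5556
After 'flag': normaliser = 0.85·0.1667 + 0.25·0.2778 + 0.75·0.5556; P(plant 1) ≈ 0.2257, P(plant 2) ≈ 0.1106, P(plant 3) ≈ 0.6637
After 'pass': normaliser = 0.15·0.2257 + 0.75·0.1106 + 0.25·0.6637; P(plant 1) ≈ 0.1197, P(plant 2) ≈ 0.2934, P(plant 3) ≈ 0.5869
After 'flag': normaliser = 0.85·0.1197 + 0.25·0.2934 + 0.75·0.5869; P(plant 1) ≈ 0.1654, P(plant 2) ≈ 0.1192, P(plant 3) ≈ 0.7154
After 'flag': normaliser = 0.85·0.1654 + 0.25·0.1192 + 0.75·0.7154; P(plant 1) ≈ 0.1989, P(plant 2) ≈ 0.0422, P(plant 3) ≈ 0.7590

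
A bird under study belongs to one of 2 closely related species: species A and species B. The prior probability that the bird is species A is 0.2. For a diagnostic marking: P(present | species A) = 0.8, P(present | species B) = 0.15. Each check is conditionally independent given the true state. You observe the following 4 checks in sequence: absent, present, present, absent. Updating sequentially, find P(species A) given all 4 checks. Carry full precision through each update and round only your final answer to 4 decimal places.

0.2825

Each posterior becomes the prior for the next update.
After 'absent': P(species A) = 0.2·0.2000 / (0.2·0.2000 + 0.85·0.8000) ≈ 0.0556
After 'present': P(species A) = 0.8·0.0556 / (0.8·0.0556 + 0.15·0.9444) ≈ 0.2388
After 'present': P(species A) = 0.8·0.2388 / (0.8·0.2388 + 0.15·0.7612) ≈ 0.6259
After 'absent': P(species A) = 0.2·0.6259 / (0.2·0.6259 + 0.85·0.3741) ≈ 0.2825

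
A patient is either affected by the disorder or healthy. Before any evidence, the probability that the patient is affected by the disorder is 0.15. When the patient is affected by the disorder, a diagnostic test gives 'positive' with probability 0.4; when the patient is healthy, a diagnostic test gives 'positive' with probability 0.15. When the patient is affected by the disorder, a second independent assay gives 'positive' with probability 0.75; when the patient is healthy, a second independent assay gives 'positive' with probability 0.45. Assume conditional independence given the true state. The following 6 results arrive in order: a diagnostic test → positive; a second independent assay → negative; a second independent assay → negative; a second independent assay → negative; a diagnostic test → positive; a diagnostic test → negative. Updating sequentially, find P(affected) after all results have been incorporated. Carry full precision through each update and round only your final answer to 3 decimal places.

0.077

Each posterior becomes the prior for the next update.
After a diagnostic test='positive': P(affected) = 0.4·0.1500 / (0.4·0.1500 + 0.15·0.8500) ≈ 0.3200
After a second independent assay='negative': P(affected) = 0.25·0.3200 / (0.25·0.3200 + 0.55·0.6800) ≈ 0.1762
After a second independent assay='negative': P(affected) = 0.25·0.1762 / (0.25·0.1762 + 0.55·0.8238) ≈ 0.0886
After a second independent assay='negative': P(affected) = 0.25·0.0886 / (0.25·0.0886 + 0.55·0.9114) ≈ 0.0423
After a diagnostic test='positive': P(affected) = 0.4·0.0423 / (0.4·0.0423 + 0.15·0.9577) ≈ 0.1054
After a diagnostic test='negative': P(affected) = 0.6·0.1054 / (0.6·0.1054 + 0.85·0.8946) ≈ 0.0768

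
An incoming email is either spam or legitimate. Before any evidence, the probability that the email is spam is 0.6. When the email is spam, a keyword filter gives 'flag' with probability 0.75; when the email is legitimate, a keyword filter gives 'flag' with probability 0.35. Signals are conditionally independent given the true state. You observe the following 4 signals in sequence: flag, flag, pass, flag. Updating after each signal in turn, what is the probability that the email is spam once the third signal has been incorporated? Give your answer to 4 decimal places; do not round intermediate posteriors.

0.7260

Each posterior becomes the prior for the next update.
After 'flag': P(spam) = 0.75·0.6000 / (0.75·0.6000 + 0.35·0.4000) ≈ 0.7627
After 'flag': P(spam) = 0.75·0.7627 / (0.75·0.7627 + 0.35·0.2373) ≈ 0.8732
After 'pass': P(spam) = 0.25·0.8732 / (0.25·0.8732 + 0.65·0.1268) ≈ 0.7260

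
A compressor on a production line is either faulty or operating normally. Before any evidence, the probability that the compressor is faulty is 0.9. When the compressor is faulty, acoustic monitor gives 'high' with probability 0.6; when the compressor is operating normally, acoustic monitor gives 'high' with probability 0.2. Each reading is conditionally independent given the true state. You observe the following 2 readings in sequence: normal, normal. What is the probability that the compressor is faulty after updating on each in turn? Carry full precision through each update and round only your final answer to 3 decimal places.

After 'normal': P(faulty) = 0.4·0.9000 / (0.4·0.9000 + 0.8·0.1000) ≈ 0.8182
After 'normal': P(faulty) = 0.4·0.8182 / (0.4·0.8182 + 0.8·0.1818) ≈ 0.6923

0.692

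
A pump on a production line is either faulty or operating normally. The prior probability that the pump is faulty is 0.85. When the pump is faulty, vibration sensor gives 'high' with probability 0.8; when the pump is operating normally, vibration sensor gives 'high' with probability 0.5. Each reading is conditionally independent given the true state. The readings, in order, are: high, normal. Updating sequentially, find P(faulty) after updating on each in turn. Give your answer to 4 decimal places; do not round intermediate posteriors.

After 'high': P(faulty) = 0.8·0.8500 / (0.8·0.8500 + 0.5·0.1500) ≈ 0.9007
After 'normal': P(faulty) = 0.2·0.9007 / (0.2·0.9007 + 0.5·0.0993) ≈ 0.7839

0.7839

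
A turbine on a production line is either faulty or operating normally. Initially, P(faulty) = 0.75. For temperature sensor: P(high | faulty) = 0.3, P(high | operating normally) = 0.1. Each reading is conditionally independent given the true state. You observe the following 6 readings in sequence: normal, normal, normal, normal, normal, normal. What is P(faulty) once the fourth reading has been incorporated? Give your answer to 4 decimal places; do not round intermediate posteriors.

Apply Bayes' rule sequentially, carrying P(faulty) forward.
After 'normal': P(faulty) = 0.7·0.7500 / (0.7·0.7500 + 0.9·0.2500) ≈ 0.7000
After 'normal': P(faulty) = 0.7·0.7000 / (0.7·0.7000 + 0.9·0.3000) ≈ 0.6447
After 'normal': P(faulty) = 0.7·0.6447 / (0.7·0.6447 + 0.9·0.3553) ≈ 0.5853
After 'normal': P(faulty) = 0.7·0.5853 / (0.7·0.5853 + 0.9·0.4147) ≈ 0.5233

0.5233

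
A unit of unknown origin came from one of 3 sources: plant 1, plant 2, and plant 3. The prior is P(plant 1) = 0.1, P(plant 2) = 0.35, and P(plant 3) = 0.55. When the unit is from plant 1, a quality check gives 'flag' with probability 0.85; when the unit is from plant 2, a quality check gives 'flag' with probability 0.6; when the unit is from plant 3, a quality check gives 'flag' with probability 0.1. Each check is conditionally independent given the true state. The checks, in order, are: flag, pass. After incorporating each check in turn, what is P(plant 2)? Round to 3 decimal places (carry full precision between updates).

0.574

Each posterior becomes the prior for the next update.
After 'flag': normaliser = 0.85·0.1000 + 0.6·0.3500 + 0.1·0.5500; P(plant 1) ≈ 0.2429, P(plant 2) ≈ 0.6000, P(plant 3) ≈ 0.1571
After 'pass': normaliser = 0.15·0.2429 + 0.4·0.6000 + 0.9·0.1571; P(plant 1) ≈ 0.0872, P(plant 2) ≈ 0.5744, P(plant 3) ≈ 0.3385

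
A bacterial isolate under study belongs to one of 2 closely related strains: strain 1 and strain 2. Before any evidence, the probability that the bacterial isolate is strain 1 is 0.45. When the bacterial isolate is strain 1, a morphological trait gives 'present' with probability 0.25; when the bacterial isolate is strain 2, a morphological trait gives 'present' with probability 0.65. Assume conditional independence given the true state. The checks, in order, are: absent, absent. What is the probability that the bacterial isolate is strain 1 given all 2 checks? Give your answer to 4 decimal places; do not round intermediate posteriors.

0.7898

After 'absent': P(strain 1) = 0.75·0.4500 / (0.75·0.4500 + 0.35·0.5500) ≈ 0.6368
After 'absent': P(strain 1) = 0.75·0.6368 / (0.75·0.6368 + 0.35·0.3632) ≈ 0.7898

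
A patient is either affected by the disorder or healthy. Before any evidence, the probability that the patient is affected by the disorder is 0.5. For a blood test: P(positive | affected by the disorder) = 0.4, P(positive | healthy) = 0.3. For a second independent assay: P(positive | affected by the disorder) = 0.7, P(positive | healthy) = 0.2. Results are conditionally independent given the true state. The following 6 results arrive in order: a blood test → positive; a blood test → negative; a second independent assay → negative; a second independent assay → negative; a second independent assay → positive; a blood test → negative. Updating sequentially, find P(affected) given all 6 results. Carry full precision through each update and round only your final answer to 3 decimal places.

After a blood test='positive': P(affected) = 0.4·0.5000 / (0.4·0.5000 + 0.3·0.5000) ≈ 0.5714
After a blood test='negative': P(affected) = 0.6·0.5714 / (0.6·0.5714 + 0.7·0.4286) ≈ 0.5333
After a second independent assay='negative': P(affected) = 0.3·0.5333 / (0.3·0.5333 + 0.8·0.4667) ≈ 0.3000
After a second independent assay='negative': P(affected) = 0.3·0.3000 / (0.3·0.3000 + 0.8·0.7000) ≈ 0.1385
After a second independent assay='positive': P(affected) = 0.7·0.1385 / (0.7·0.1385 + 0.2·0.8615) ≈ 0.3600
After a blood test='negative': P(affected) = 0.6·0.3600 / (0.6·0.3600 + 0.7·0.6400) ≈ 0.3253

0.325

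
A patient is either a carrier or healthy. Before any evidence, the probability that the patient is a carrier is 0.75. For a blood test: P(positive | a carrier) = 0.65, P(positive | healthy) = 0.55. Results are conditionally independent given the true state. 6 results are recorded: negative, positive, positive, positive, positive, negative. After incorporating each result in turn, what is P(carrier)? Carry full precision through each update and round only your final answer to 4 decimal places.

0.7797

After 'negative': P(carrier) = 0.35·0.7500 / (0.35·0.7500 + 0.45·0.2500) ≈ 0.7000
After 'positive': P(carrier) = 0.65·0.7000 / (0.65·0.7000 + 0.55·0.3000) ≈ 0.7339
After 'positive': P(carrier) = 0.65·0.7339 / (0.65·0.7339 + 0.55·0.2661) ≈ 0.7652
After 'positive': P(carrier) = 0.65·0.7652 / (0.65·0.7652 + 0.55·0.2348) ≈ 0.7939
After 'positive': P(carrier) = 0.65·0.7939 / (0.65·0.7939 + 0.55·0.2061) ≈ 0.8199
After 'negative': P(carrier) = 0.35·0.8199 / (0.35·0.8199 + 0.45·0.1801) ≈ 0.7797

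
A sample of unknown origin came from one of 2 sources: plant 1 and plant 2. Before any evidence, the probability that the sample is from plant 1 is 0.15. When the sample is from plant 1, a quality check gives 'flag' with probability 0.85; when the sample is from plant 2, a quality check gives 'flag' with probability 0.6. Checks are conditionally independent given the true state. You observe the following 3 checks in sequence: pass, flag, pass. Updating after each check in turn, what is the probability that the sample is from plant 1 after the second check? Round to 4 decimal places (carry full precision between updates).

After 'pass': P(plant 1) = 0.15·0.1500 / (0.15·0.1500 + 0.4·0.8500) ≈ 0.0621
After 'flag': P(plant 1) = 0.85·0.0621 / (0.85·0.0621 + 0.6·0.9379) ≈ 0.0857

0.0857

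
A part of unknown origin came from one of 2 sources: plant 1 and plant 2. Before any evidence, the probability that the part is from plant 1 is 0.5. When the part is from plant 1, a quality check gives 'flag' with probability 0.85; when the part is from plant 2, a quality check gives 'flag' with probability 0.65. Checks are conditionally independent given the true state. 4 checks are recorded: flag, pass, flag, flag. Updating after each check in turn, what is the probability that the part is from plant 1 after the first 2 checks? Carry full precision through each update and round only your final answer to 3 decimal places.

0.359

After 'flag': P(plant 1) = 0.85·0.5000 / (0.85·0.5000 + 0.65·0.5000) ≈ 0.5667
After 'pass': P(plant 1) = 0.15·0.5667 / (0.15·0.5667 + 0.35·0.4333) ≈ 0.3592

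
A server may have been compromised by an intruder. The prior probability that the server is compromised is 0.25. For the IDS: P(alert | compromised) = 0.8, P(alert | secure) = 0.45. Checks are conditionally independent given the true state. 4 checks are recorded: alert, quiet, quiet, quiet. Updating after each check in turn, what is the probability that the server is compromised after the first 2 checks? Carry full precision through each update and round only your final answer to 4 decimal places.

0.1773

After 'alert': P(compromised) = 0.8·0.2500 / (0.8·0.2500 + 0.45·0.7500) ≈ 0.3721
After 'quiet': P(compromised) = 0.2·0.3721 / (0.2·0.3721 + 0.55·0.6279) ≈ 0.1773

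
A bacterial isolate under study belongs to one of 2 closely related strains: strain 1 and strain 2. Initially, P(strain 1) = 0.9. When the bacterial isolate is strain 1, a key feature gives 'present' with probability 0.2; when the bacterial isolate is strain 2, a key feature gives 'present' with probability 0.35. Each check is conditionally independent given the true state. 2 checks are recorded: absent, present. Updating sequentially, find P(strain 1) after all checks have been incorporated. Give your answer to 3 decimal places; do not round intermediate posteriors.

0.864

Each posterior becomes the prior for the next update.
After 'absent': P(strain 1) = 0.8·0.9000 / (0.8·0.9000 + 0.65·0.1000) ≈ 0.9172
After 'present': P(strain 1) = 0.2·0.9172 / (0.2·0.9172 + 0.35·0.0828) ≈ 0.8636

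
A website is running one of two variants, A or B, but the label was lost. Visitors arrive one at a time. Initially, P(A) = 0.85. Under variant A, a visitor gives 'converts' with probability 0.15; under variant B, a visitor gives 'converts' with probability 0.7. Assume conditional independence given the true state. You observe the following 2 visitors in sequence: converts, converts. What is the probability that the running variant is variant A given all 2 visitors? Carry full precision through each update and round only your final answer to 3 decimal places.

0.206

After 'converts': P(A) = 0.15·0.8500 / (0.15·0.8500 + 0.7·0.1500) ≈ 0.5484
After 'converts': P(A) = 0.15·0.5484 / (0.15·0.5484 + 0.7·0.4516) ≈ 0.2065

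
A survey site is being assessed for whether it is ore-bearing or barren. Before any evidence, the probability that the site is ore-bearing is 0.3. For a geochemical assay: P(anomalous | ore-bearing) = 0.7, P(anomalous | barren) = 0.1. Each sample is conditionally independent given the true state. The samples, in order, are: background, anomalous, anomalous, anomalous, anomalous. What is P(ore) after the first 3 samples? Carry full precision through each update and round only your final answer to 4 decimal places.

After 'background': P(ore) = 0.3·0.3000 / (0.3·0.3000 + 0.9·0.7000) ≈ 0.1250
After 'anomalous': P(ore) = 0.7·0.1250 / (0.7·0.1250 + 0.1·0.8750) ≈ 0.5000
After 'anomalous': P(ore) = 0.7·0.5000 / (0.7·0.5000 + 0.1·0.5000) ≈ 0.8750

0.8750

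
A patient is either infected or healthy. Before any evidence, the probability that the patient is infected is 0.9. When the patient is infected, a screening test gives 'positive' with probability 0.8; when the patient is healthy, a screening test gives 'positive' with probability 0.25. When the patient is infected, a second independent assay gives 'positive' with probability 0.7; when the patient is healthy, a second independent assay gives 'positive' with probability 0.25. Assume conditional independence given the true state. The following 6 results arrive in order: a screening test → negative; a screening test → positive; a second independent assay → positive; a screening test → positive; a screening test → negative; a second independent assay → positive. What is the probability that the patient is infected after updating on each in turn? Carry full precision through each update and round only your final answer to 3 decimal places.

Apply Bayes' rule sequentially, carrying P(infected) forward.
After a screening test='negative': P(infected) = 0.2·0.9000 / (0.2·0.9000 + 0.75·0.1000) ≈ 0.7059
After a screening test='positive': P(infected) = 0.8·0.7059 / (0.8·0.7059 + 0.25·0.2941) ≈ 0.8848
After a second independent assay='positive': P(infected) = 0.7·0.8848 / (0.7·0.8848 + 0.25·0.1152) ≈ 0.9556
After a screening test='positive': P(infected) = 0.8·0.9556 / (0.8·0.9556 + 0.25·0.0444) ≈ 0.9857
After a screening test='negative': P(infected) = 0.2·0.9857 / (0.2·0.9857 + 0.75·0.0143) ≈ 0.9483
After a second independent assay='positive': P(infected) = 0.7·0.9483 / (0.7·0.9483 + 0.25·0.0517) ≈ 0.9809

0.981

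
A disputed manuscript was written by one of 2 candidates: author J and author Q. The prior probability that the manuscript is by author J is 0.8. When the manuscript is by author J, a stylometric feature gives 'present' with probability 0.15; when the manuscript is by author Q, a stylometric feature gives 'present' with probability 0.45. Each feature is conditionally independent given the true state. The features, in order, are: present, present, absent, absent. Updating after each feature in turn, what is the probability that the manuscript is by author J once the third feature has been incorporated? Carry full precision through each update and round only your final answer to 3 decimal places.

Each posterior becomes the prior for the next update.
After 'present': P(author J) = 0.15·0.8000 / (0.15·0.8000 + 0.45·0.2000) ≈ 0.5714
After 'present': P(author J) = 0.15·0.5714 / (0.15·0.5714 + 0.45·0.4286) ≈ 0.3077
After 'absent': P(author J) = 0.85·0.3077 / (0.85·0.3077 + 0.55·0.6923) ≈ 0.4072

0.407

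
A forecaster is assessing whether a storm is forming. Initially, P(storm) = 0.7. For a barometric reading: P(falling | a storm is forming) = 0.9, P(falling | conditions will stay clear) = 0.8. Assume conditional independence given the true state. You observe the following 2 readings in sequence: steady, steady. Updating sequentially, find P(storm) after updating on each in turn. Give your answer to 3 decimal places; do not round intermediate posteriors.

0.368

After 'steady': P(storm) = 0.1·0.7000 / (0.1·0.7000 + 0.2·0.3000) ≈ 0.5385
After 'steady': P(storm) = 0.1·0.5385 / (0.1·0.5385 + 0.2·0.4615) ≈ 0.3684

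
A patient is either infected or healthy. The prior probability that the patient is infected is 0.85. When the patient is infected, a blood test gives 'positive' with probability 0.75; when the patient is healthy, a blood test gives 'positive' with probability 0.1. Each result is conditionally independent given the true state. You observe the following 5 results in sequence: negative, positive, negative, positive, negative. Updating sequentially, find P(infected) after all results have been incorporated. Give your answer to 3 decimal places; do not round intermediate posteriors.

Apply Bayes' rule sequentially, carrying P(infected) forward.
After 'negative': P(infected) = 0.25·0.8500 / (0.25·0.8500 + 0.9·0.1500) ≈ 0.6115
After 'positive': P(infected) = 0.75·0.6115 / (0.75·0.6115 + 0.1·0.3885) ≈ 0.9219
After 'negative': P(infected) = 0.25·0.9219 / (0.25·0.9219 + 0.9·0.0781) ≈ 0.7663
After 'positive': P(infected) = 0.75·0.7663 / (0.75·0.7663 + 0.1·0.2337) ≈ 0.9609
After 'negative': P(infected) = 0.25·0.9609 / (0.25·0.9609 + 0.9·0.0391) ≈ 0.8723

0.872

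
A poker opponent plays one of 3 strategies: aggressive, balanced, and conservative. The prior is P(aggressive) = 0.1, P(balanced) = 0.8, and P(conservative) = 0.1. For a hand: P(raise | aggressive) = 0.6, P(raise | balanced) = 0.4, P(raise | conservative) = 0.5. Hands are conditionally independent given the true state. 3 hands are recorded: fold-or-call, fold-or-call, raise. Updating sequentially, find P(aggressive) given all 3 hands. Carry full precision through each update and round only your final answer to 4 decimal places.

Apply Bayes' rule sequentially, carrying P(aggressive) forward.
After 'fold-or-call': normaliser = 0.4·0.1000 + 0.6·0.8000 + 0.5·0.1000; P(aggressive) ≈ 0.0702, P(balanced) ≈ 0.8421, P(conservative) ≈ 0.0877
After 'fold-or-call': normaliser = 0.4·0.0702 + 0.6·0.8421 + 0.5·0.0877; P(aggressive) ≈ 0.0486, P(balanced) ≈ 0.8754, P(conservative) ≈ 0.0760
After 'raise': normaliser = 0.6·0.0486 + 0.4·0.8754 + 0.5·0.0760; P(aggressive) ≈ 0.0699, P(balanced) ≈ 0.8390, P(conservative) ≈ 0.0910

0.0699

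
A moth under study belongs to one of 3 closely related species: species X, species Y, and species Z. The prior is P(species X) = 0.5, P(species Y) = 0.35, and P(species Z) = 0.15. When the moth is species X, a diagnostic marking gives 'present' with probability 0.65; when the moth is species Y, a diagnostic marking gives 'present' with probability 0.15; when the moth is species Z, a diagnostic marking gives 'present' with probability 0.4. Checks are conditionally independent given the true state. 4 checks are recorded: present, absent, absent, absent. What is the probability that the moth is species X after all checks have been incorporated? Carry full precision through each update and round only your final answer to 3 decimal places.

Each posterior becomes the prior for the next update.
After 'present': normaliser = 0.65·0.5000 + 0.15·0.3500 + 0.4·0.1500; P(species X) ≈ 0.7429, P(species Y) ≈ 0.1200, P(species Z) ≈ 0.1371
After 'absent': normaliser = 0.35·0.7429 + 0.85·0.1200 + 0.6·0.1371; P(species X) ≈ 0.5852, P(species Y) ≈ 0.2296, P(species Z) ≈ 0.1852
After 'absent': normaliser = 0.35·0.5852 + 0.85·0.2296 + 0.6·0.1852; P(species X) ≈ 0.4008, P(species Y) ≈ 0.3818, P(species Z) ≈ 0.2174
After 'absent': normaliser = 0.35·0.4008 + 0.85·0.3818 + 0.6·0.2174; P(species X) ≈ 0.2356, P(species Y) ≈ 0.5452, P(species Z) ≈ 0.2192

0.236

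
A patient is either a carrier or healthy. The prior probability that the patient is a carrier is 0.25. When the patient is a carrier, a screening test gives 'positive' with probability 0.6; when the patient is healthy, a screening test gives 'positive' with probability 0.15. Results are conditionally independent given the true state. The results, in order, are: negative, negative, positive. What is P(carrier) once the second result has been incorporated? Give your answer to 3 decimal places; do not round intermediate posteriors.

After 'negative': P(carrier) = 0.4·0.2500 / (0.4·0.2500 + 0.85·0.7500) ≈ 0.1356
After 'negative': P(carrier) = 0.4·0.1356 / (0.4·0.1356 + 0.85·0.8644) ≈ 0.0687

0.069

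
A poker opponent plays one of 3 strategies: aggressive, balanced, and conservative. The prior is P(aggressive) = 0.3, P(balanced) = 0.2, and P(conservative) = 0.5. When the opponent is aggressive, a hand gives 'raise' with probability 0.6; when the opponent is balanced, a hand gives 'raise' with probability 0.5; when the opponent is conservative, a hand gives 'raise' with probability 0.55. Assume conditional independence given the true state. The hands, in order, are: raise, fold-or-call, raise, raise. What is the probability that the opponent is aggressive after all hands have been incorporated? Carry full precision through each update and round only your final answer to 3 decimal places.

Apply Bayes' rule sequentially, carrying P(aggressive) forward.
After 'raise': normaliser = 0.6·0.3000 + 0.5·0.2000 + 0.55·0.5000; P(aggressive) ≈ 0.3243, P(balanced) ≈ 0.1802, P(conservative) ≈ 0.4955
After 'fold-or-call': normaliser = 0.4·0.3243 + 0.5·0.1802 + 0.45·0.4955; P(aggressive) ≈ 0.2930, P(balanced) ≈ 0.2035, P(conservative) ≈ 0.5036
After 'raise': normaliser = 0.6·0.2930 + 0.5·0.2035 + 0.55·0.5036; P(aggressive) ≈ 0.3170, P(balanced) ≈ 0.1835, P(conservative) ≈ 0.4995
After 'raise': normaliser = 0.6·0.3170 + 0.5·0.1835 + 0.55·0.4995; P(aggressive) ≈ 0.3417, P(balanced) ≈ 0.1648, P(conservative) ≈ 0.4935

0.342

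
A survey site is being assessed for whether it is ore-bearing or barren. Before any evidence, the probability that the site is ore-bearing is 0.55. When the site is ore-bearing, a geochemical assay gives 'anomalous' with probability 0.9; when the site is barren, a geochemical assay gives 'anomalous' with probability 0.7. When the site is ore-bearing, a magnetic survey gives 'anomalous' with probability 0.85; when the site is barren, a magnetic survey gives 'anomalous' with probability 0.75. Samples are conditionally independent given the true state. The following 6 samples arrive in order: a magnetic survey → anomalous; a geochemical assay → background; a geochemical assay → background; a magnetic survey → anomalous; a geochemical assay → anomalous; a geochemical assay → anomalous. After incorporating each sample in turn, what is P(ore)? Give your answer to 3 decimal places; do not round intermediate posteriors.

0.224

After a magnetic survey='anomalous': P(ore) = 0.85·0.5500 / (0.85·0.5500 + 0.75·0.4500) ≈ 0.5807
After a geochemical assay='background': P(ore) = 0.1·0.5807 / (0.1·0.5807 + 0.3·0.4193) ≈ 0.3159
After a geochemical assay='background': P(ore) = 0.1·0.3159 / (0.1·0.3159 + 0.3·0.6841) ≈ 0.1334
After a magnetic survey='anomalous': P(ore) = 0.85·0.1334 / (0.85·0.1334 + 0.75·0.8666) ≈ 0.1485
After a geochemical assay='anomalous': P(ore) = 0.9·0.1485 / (0.9·0.1485 + 0.7·0.8515) ≈ 0.1832
After a geochemical assay='anomalous': P(ore) = 0.9·0.1832 / (0.9·0.1832 + 0.7·0.8168) ≈ 0.2238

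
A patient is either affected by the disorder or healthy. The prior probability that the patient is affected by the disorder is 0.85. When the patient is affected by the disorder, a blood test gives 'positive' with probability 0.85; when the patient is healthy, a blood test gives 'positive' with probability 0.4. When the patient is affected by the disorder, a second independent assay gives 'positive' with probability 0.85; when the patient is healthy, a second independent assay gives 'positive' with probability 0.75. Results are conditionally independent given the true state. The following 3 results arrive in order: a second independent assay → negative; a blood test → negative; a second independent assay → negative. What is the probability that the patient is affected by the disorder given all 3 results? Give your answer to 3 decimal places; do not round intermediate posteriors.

After a second independent assay='negative': P(affected) = 0.15·0.8500 / (0.15·0.8500 + 0.25·0.1500) ≈ 0.7727
After a blood test='negative': P(affected) = 0.15·0.7727 / (0.15·0.7727 + 0.6·0.2273) ≈ 0.4595
After a second independent assay='negative': P(affected) = 0.15·0.4595 / (0.15·0.4595 + 0.25·0.5405) ≈ 0.3377

0.338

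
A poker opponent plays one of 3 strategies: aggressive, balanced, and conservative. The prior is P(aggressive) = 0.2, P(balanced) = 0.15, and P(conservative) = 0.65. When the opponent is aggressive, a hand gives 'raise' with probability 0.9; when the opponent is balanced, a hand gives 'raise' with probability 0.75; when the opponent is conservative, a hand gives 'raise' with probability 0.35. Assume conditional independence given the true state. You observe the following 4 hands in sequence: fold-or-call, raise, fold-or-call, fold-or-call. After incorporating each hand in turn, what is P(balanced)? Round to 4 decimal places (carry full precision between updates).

Each posterior becomes the prior for the next update.
After 'fold-or-call': normaliser = 0.1·0.2000 + 0.25·0.1500 + 0.65·0.6500; P(aggressive) ≈ 0.0417, P(balanced) ≈ 0.0781, P(conservative) ≈ 0.8802
After 'raise': normaliser = 0.9·0.0417 + 0.75·0.0781 + 0.35·0.8802; P(aggressive) ≈ 0.0928, P(balanced) ≈ 0.1450, P(conservative) ≈ 0.7622
After 'fold-or-call': normaliser = 0.1·0.0928 + 0.25·0.1450 + 0.65·0.7622; P(aggressive) ≈ 0.0172, P(balanced) ≈ 0.0670, P(conservative) ≈ 0.9159
After 'fold-or-call': normaliser = 0.1·0.0172 + 0.25·0.0670 + 0.65·0.9159; P(aggressive) ≈ 0.0028, P(balanced) ≈ 0.0273, P(conservative) ≈ 0.9699

0.0273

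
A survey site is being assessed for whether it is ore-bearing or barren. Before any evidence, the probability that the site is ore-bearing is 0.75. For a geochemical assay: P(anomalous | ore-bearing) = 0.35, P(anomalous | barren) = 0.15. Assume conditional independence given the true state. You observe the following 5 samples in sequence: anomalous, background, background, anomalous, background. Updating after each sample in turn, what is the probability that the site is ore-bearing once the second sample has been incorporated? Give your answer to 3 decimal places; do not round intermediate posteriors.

Each posterior becomes the prior for the next update.
After 'anomalous': P(ore) = 0.35·0.7500 / (0.35·0.7500 + 0.15·0.2500) ≈ 0.8750
After 'background': P(ore) = 0.65·0.8750 / (0.65·0.8750 + 0.85·0.1250) ≈ 0.8426

0.843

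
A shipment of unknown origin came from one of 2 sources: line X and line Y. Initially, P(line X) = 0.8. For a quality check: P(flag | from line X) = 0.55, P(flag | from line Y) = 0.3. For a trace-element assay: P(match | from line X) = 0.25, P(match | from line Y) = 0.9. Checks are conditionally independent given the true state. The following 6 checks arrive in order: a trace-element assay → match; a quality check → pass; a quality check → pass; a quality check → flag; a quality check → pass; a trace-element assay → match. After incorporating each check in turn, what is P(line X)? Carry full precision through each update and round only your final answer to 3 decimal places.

0.131

After a trace-element assay='match': P(line X) = 0.25·0.8000 / (0.25·0.8000 + 0.9·0.2000) ≈ 0.5263
After a quality check='pass': P(line X) = 0.45·0.5263 / (0.45·0.5263 + 0.7·0.4737) ≈ 0.4167
After a quality check='pass': P(line X) = 0.45·0.4167 / (0.45·0.4167 + 0.7·0.5833) ≈ 0.3147
After a quality check='flag': P(line X) = 0.55·0.3147 / (0.55·0.3147 + 0.3·0.6853) ≈ 0.4571
After a quality check='pass': P(line X) = 0.45·0.4571 / (0.45·0.4571 + 0.7·0.5429) ≈ 0.3511
After a trace-element assay='match': P(line X) = 0.25·0.3511 / (0.25·0.3511 + 0.9·0.6489) ≈ 0.1307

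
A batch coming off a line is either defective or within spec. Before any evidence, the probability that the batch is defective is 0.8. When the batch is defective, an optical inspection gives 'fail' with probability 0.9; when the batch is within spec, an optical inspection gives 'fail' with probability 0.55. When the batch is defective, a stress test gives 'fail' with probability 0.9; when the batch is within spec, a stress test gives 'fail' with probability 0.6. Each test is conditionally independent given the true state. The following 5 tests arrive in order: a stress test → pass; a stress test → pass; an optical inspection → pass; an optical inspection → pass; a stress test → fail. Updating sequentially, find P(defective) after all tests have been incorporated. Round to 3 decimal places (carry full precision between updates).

0.018

After a stress test='pass': P(defective) = 0.1·0.8000 / (0.1·0.8000 + 0.4·0.2000) ≈ 0.5000
After a stress test='pass': P(defective) = 0.1·0.5000 / (0.1·0.5000 + 0.4·0.5000) ≈ 0.2000
After an optical inspection='pass': P(defective) = 0.1·0.2000 / (0.1·0.2000 + 0.45·0.8000) ≈ 0.0526
After an optical inspection='pass': P(defective) = 0.1·0.0526 / (0.1·0.0526 + 0.45·0.9474) ≈ 0.0122
After a stress test='fail': P(defective) = 0.9·0.0122 / (0.9·0.0122 + 0.6·0.9878) ≈ 0.0182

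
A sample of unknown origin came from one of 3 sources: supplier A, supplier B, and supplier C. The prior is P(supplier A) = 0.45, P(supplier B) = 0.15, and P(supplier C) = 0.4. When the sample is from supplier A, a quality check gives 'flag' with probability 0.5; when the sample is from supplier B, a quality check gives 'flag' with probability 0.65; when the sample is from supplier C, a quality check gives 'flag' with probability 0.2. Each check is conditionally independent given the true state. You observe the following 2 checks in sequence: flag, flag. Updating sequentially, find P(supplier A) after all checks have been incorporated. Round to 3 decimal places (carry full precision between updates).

After 'flag': normaliser = 0.5·0.4500 + 0.65·0.1500 + 0.2·0.4000; P(supplier A) ≈ 0.5590, P(supplier B) ≈ 0.2422, P(supplier C) ≈ 0.1988
After 'flag': normaliser = 0.5·0.5590 + 0.65·0.2422 + 0.2·0.1988; P(supplier A) ≈ 0.5863, P(supplier B) ≈ 0.3303, P(supplier C) ≈ 0.0834

0.586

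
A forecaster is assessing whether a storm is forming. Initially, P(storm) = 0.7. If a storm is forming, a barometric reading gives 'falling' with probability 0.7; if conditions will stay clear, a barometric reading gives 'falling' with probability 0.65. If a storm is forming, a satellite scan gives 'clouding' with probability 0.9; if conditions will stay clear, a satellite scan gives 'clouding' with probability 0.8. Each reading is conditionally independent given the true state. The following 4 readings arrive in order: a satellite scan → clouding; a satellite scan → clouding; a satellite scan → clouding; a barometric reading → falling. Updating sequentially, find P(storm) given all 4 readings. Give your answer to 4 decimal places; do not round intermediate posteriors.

0.7816

After a satellite scan='clouding': P(storm) = 0.9·0.7000 / (0.9·0.7000 + 0.8·0.3000) ≈ 0.7241
After a satellite scan='clouding': P(storm) = 0.9·0.7241 / (0.9·0.7241 + 0.8·0.2759) ≈ 0.7470
After a satellite scan='clouding': P(storm) = 0.9·0.7470 / (0.9·0.7470 + 0.8·0.2530) ≈ 0.7686
After a barometric reading='falling': P(storm) = 0.7·0.7686 / (0.7·0.7686 + 0.65·0.2314) ≈ 0.7816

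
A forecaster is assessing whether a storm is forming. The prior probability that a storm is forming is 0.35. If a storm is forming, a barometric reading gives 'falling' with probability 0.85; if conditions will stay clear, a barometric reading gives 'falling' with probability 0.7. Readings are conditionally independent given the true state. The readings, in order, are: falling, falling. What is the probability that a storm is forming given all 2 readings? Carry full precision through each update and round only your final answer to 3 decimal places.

After 'falling': P(storm) = 0.85·0.3500 / (0.85·0.3500 + 0.7·0.6500) ≈ 0.3953
After 'falling': P(storm) = 0.85·0.3953 / (0.85·0.3953 + 0.7·0.6047) ≈ 0.4426

0.443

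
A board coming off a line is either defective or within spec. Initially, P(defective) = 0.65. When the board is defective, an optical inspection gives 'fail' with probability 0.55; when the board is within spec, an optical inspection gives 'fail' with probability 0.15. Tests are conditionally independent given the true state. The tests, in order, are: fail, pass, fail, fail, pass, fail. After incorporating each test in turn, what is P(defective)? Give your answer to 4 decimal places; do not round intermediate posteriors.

After 'fail': P(defective) = 0.55·0.6500 / (0.55·0.6500 + 0.15·0.3500) ≈ 0.8720
After 'pass': P(defective) = 0.45·0.8720 / (0.45·0.8720 + 0.85·0.1280) ≈ 0.7828
After 'fail': P(defective) = 0.55·0.7828 / (0.55·0.7828 + 0.15·0.2172) ≈ 0.9297
After 'fail': P(defective) = 0.55·0.9297 / (0.55·0.9297 + 0.15·0.0703) ≈ 0.9798
After 'pass': P(defective) = 0.45·0.9798 / (0.45·0.9798 + 0.85·0.0202) ≈ 0.9625
After 'fail': P(defective) = 0.55·0.9625 / (0.55·0.9625 + 0.15·0.0375) ≈ 0.9895

0.9895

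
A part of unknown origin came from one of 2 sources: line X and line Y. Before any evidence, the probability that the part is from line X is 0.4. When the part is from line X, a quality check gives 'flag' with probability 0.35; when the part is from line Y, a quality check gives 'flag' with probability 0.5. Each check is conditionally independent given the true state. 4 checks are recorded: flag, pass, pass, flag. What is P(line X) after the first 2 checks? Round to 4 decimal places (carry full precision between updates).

After 'flag': P(line X) = 0.35·0.4000 / (0.35·0.4000 + 0.5·0.6000) ≈ 0.3182
After 'pass': P(line X) = 0.65·0.3182 / (0.65·0.3182 + 0.5·0.6818) ≈ 0.3776

0.3776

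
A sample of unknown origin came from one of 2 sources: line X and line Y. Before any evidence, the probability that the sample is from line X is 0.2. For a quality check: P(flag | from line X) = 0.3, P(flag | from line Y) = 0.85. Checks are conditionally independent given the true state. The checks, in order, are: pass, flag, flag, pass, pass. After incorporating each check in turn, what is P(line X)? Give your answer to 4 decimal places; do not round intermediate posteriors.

Apply Bayes' rule sequentially, carrying P(line X) forward.
After 'pass': P(line X) = 0.7·0.2000 / (0.7·0.2000 + 0.15·0.8000) ≈ 0.5385
After 'flag': P(line X) = 0.3·0.5385 / (0.3·0.5385 + 0.85·0.4615) ≈ 0.2917
After 'flag': P(line X) = 0.3·0.2917 / (0.3·0.2917 + 0.85·0.7083) ≈ 0.1269
After 'pass': P(line X) = 0.7·0.1269 / (0.7·0.1269 + 0.15·0.8731) ≈ 0.4041
After 'pass': P(line X) = 0.7·0.4041 / (0.7·0.4041 + 0.15·0.5959) ≈ 0.7599

0.7599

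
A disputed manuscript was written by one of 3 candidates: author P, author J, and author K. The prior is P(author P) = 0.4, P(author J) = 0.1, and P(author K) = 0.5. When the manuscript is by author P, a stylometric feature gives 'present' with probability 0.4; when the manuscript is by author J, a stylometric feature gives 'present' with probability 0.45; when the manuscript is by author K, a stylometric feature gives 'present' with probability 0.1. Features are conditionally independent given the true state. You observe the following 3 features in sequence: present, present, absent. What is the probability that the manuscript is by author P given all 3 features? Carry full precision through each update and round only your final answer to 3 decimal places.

0.711

Each posterior becomes the prior for the next update.
After 'present': normaliser = 0.4·0.4000 + 0.45·0.1000 + 0.1·0.5000; P(author P) ≈ 0.6275, P(author J) ≈ 0.1765, P(author K) ≈ 0.1961
After 'present': normaliser = 0.4·0.6275 + 0.45·0.1765 + 0.1·0.1961; P(author P) ≈ 0.7171, P(author J) ≈ 0.2269, P(author K) ≈ 0.0560
After 'absent': normaliser = 0.6·0.7171 + 0.55·0.2269 + 0.9·0.0560; P(author P) ≈ 0.7106, P(author J) ≈ 0.2061, P(author K) ≈ 0.0833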